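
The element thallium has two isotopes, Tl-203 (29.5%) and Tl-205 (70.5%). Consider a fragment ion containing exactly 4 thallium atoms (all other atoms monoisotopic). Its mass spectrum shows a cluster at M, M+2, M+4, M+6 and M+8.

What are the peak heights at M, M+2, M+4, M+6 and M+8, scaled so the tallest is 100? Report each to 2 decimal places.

1.83 : 17.51 : 62.77 : 100.00 : 59.75

Each Tl atom is independently Tl-203 (p = 0.295) or Tl-205 (q = 0.705); the cluster is the binomial expansion (p + q)^4.
P(M) = 0.295^4 = 0.007573
P(M+2) = 4 × 0.295^3 × 0.705^1 = 0.072396
P(M+4) = 6 × 0.295^2 × 0.705^2 = 0.259522
P(M+6) = 4 × 0.295^1 × 0.705^3 = 0.413475
P(M+8) = 0.705^4 = 0.247034
The M+6 peak is largest (0.413475); scaling to 100 gives 1.83 : 17.51 : 62.77 : 100.00 : 59.75.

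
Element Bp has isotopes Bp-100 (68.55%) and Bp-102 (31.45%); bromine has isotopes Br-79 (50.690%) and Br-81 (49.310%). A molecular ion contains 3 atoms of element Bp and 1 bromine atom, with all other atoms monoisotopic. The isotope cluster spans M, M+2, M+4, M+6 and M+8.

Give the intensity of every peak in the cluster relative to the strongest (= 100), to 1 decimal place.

Element Bp pattern (n=3): 0.32212348 : 0.44336032 : 0.20340893 : 0.03110727
Bromine pattern (n=1): 0.5069 : 0.4931
Convolve the two distributions (both contribute in 2-u steps):
  M: 0.32212348×0.5069 = 0.163284
  M+2: 0.32212348×0.4931 + 0.44336032×0.5069 = 0.383578
  M+4: 0.44336032×0.4931 + 0.20340893×0.5069 = 0.321729
  M+6: 0.20340893×0.4931 + 0.03110727×0.5069 = 0.116069
  M+8: 0.03110727×0.4931 = 0.015339
Scale to base peak (0.383578) = 100: 42.6 : 100.0 : 83.9 : 30.3 : 4.0

42.6 : 100.0 : 83.9 : 30.3 : 4.0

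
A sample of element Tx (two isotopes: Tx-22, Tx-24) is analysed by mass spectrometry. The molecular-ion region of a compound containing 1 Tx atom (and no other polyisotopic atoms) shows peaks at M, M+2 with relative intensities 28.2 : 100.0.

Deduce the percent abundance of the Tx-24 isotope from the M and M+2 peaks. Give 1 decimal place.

78.0%

If p is the fraction of Tx that is Tx-22, then I(M+2)/I(M) = [C(1,1)·p^0·(1−p)] / p^1 = 1·(1−p)/p = 100.0/28.2 = 3.5461
(1−p)/p = 3.5461/1 = 3.5461  ⇒  p = 1/(1 + 3.5461) = 0.2200
Tx-22: 22.0%, Tx-24: 78.0%.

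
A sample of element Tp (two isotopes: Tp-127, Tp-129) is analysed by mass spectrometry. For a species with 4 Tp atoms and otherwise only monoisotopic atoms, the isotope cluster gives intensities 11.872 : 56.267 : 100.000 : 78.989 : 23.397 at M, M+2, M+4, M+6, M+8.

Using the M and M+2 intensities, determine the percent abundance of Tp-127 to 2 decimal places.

45.77%

If p is the fraction of Tp that is Tp-127, then I(M+2)/I(M) = [C(4,1)·p^3·(1−p)] / p^4 = 4·(1−p)/p = 56.267/11.872 = 4.7395
(1−p)/p = 4.7395/4 = 1.1849  ⇒  p = 1/(1 + 1.1849) = 0.4577
Tp-127: 45.77%, Tp-129: 54.23%.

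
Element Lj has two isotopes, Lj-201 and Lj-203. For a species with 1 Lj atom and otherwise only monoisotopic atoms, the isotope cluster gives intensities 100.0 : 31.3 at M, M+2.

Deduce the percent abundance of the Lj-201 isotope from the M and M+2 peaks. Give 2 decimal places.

76.16%

Let p = fractional abundance of Lj-201. I(M+2)/I(M) = [C(1,1)·p^0·(1−p)] / p^1 = 1·(1−p)/p = 31.3/100.0 = 0.3130
(1−p)/p = 0.3130/1 = 0.3130  ⇒  p = 1/(1 + 0.3130) = 0.7616
Lj-201: 76.16%, Lj-203: 23.84%.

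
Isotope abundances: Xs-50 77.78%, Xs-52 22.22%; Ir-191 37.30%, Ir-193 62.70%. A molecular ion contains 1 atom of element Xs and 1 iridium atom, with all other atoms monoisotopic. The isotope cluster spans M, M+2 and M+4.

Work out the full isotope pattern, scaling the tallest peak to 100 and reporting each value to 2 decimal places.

Element Xs pattern (n=1): 0.7778 : 0.2222
Iridium pattern (n=1): 0.3730 : 0.6270
Convolve the two distributions (both contribute in 2-u steps):
  M: 0.7778×0.3730 = 0.290119
  M+2: 0.7778×0.6270 + 0.2222×0.3730 = 0.570561
  M+4: 0.2222×0.6270 = 0.139319
Scale to base peak (0.570561) = 100: 50.85 : 100.00 : 24.42

50.85 : 100.00 : 24.42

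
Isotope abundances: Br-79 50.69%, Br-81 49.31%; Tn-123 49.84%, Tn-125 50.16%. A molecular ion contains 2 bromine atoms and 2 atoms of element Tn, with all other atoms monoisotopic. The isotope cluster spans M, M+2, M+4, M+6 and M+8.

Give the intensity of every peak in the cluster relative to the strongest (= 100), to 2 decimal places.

Bromine pattern (n=2): 0.25694761 : 0.49990478 : 0.24314761
Element Tn pattern (n=2): 0.24840256 : 0.49999488 : 0.25160256
Convolve the two distributions (both contribute in 2-u steps):
  M: 0.25694761×0.24840256 = 0.063826
  M+2: 0.25694761×0.49999488 + 0.49990478×0.24840256 = 0.252650
  M+4: 0.25694761×0.25160256 + 0.49990478×0.49999488 + 0.24314761×0.24840256 = 0.374997
  M+6: 0.49990478×0.25160256 + 0.24314761×0.49999488 = 0.247350
  M+8: 0.24314761×0.25160256 = 0.061177
Scale to base peak (0.374997) = 100: 17.02 : 67.37 : 100.00 : 65.96 : 16.31

17.02 : 67.37 : 100.00 : 65.96 : 16.31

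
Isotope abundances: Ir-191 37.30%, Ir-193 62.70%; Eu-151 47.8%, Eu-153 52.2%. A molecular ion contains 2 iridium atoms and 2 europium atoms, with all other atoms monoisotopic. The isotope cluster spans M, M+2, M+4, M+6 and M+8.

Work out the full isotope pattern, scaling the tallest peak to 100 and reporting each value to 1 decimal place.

8.8 : 48.8 : 100.0 : 89.6 : 29.7

Iridium pattern (n=2): 0.139129 : 0.467742 : 0.393129
Europium pattern (n=2): 0.228484 : 0.499032 : 0.272484
Convolve the two distributions (both contribute in 2-u steps):
  M: 0.139129×0.228484 = 0.031789
  M+2: 0.139129×0.499032 + 0.467742×0.228484 = 0.176301
  M+4: 0.139129×0.272484 + 0.467742×0.499032 + 0.393129×0.228484 = 0.361152
  M+6: 0.467742×0.272484 + 0.393129×0.499032 = 0.323636
  M+8: 0.393129×0.272484 = 0.107121
Scale to base peak (0.361152) = 100: 8.8 : 48.8 : 100.0 : 89.6 : 29.7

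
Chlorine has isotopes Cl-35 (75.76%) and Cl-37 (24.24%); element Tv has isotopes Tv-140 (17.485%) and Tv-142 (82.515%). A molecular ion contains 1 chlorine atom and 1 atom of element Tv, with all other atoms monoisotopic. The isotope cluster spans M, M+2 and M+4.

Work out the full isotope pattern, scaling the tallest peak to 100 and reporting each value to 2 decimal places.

Chlorine pattern (n=1): 0.7576 : 0.2424
Element Tv pattern (n=1): 0.17485 : 0.82515
Convolve the two distributions (both contribute in 2-u steps):
  M: 0.7576×0.17485 = 0.132466
  M+2: 0.7576×0.82515 + 0.2424×0.17485 = 0.667517
  M+4: 0.2424×0.82515 = 0.200016
Scale to base peak (0.667517) = 100: 19.84 : 100.00 : 29.96

19.84 : 100.00 : 29.96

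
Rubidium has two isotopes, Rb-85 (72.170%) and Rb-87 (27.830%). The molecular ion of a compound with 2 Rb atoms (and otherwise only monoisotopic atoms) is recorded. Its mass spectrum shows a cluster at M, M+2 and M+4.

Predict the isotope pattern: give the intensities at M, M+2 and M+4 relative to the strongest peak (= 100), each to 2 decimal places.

The 2 Rb atoms are independent, so intensities follow the terms of (0.72170 + 0.27830)^2.
P(M) = 0.72170^2 = 0.520851
P(M+2) = 2 × 0.72170^1 × 0.27830^1 = 0.401698
P(M+4) = 0.27830^2 = 0.077451
The M peak is largest (0.520851); scaling to 100 gives 100.00 : 77.12 : 14.87.

100.00 : 77.12 : 14.87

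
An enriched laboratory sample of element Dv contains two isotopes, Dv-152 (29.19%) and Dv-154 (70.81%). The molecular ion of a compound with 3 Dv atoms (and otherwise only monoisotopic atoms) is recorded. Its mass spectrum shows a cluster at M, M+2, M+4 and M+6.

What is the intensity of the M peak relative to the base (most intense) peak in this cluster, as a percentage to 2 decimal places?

5.66%

(0.2919 + 0.7081)^3 gives M 0.0249, M+2 0.1810, M+4 0.4391, M+6 0.3550; the largest is M+4.
P(M+4) = C(3,2) × 0.2919^1 × 0.7081^2 = 3 × 0.2919 × 0.50140561 = 0.439081 (base)
P(M) = C(3,0) × 0.2919^3 × 0.7081^0 = 1 × 0.02487152 × 1.0000 = 0.024872
Relative intensity = 0.024872 / 0.439081 × 100 = 5.66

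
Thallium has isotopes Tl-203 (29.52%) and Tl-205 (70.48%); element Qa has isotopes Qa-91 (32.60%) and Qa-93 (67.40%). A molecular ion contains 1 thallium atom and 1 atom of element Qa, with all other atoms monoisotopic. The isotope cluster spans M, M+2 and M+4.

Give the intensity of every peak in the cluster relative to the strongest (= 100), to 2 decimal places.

Thallium pattern (n=1): 0.2952 : 0.7048
Element Qa pattern (n=1): 0.3260 : 0.6740
Convolve the two distributions (both contribute in 2-u steps):
  M: 0.2952×0.3260 = 0.096235
  M+2: 0.2952×0.6740 + 0.7048×0.3260 = 0.428730
  M+4: 0.7048×0.6740 = 0.475035
Scale to base peak (0.475035) = 100: 20.26 : 90.25 : 100.00

20.26 : 90.25 : 100.00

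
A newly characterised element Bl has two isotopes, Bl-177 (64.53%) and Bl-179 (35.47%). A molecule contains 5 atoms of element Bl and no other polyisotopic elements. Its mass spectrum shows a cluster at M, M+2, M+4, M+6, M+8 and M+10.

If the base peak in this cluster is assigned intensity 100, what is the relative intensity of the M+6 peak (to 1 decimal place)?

55.0

Binomial terms of (0.6453 + 0.3547)^5: M 0.1119, M+2 0.3075, M+4 0.3381, M+6 0.1858, M+8 0.0511, M+10 0.0056 → M+4 is the base peak.
P(M+4) = C(5,2) × 0.6453^3 × 0.3547^2 = 10 × 0.26871072 × 0.12581209 = 0.338071 (base)
P(M+6) = C(5,3) × 0.6453^2 × 0.3547^3 = 10 × 0.41641209 × 0.04462555 = 0.185826
Relative intensity = 0.185826 / 0.338071 × 100 = 55.0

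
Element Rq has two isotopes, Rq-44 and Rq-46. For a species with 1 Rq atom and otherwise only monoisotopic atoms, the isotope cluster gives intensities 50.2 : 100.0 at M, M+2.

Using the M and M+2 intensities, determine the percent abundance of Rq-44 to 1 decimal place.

Write p for the Rq-44 fraction. I(M+2)/I(M) = [C(1,1)·p^0·(1−p)] / p^1 = 1·(1−p)/p = 100.0/50.2 = 1.9920
(1−p)/p = 1.9920/1 = 1.9920  ⇒  p = 1/(1 + 1.9920) = 0.3342
Rq-44: 33.4%, Rq-46: 66.6%.

33.4%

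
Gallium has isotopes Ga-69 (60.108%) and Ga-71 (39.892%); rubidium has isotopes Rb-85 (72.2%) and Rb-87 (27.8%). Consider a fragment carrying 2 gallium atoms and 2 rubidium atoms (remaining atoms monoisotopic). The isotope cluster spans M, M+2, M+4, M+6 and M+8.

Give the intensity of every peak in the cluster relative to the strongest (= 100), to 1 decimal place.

47.7 : 100.0 : 76.8 : 25.6 : 3.1

Gallium pattern (n=2): 0.36129717 : 0.47956567 : 0.15913717
Rubidium pattern (n=2): 0.521284 : 0.401432 : 0.077284
Convolve the two distributions (both contribute in 2-u steps):
  M: 0.36129717×0.521284 = 0.188338
  M+2: 0.36129717×0.401432 + 0.47956567×0.521284 = 0.395026
  M+4: 0.36129717×0.077284 + 0.47956567×0.401432 + 0.15913717×0.521284 = 0.303391
  M+6: 0.47956567×0.077284 + 0.15913717×0.401432 = 0.100946
  M+8: 0.15913717×0.077284 = 0.012299
Scale to base peak (0.395026) = 100: 47.7 : 100.0 : 76.8 : 25.6 : 3.1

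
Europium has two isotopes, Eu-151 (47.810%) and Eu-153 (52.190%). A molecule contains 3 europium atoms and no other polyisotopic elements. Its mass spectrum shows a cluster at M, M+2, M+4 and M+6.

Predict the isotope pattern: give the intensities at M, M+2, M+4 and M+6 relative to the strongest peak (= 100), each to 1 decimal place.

28.0 : 91.6 : 100.0 : 36.4

Each Eu atom is independently Eu-151 (p = 0.47810) or Eu-153 (q = 0.52190); the cluster is the binomial expansion (p + q)^3.
P(M) = 0.47810^3 = 0.109284
P(M+2) = 3 × 0.47810^2 × 0.52190^1 = 0.357887
P(M+4) = 3 × 0.47810^1 × 0.52190^2 = 0.390674
P(M+6) = 0.52190^3 = 0.142155
The M+4 peak is largest (0.390674); scaling to 100 gives 28.0 : 91.6 : 100.0 : 36.4.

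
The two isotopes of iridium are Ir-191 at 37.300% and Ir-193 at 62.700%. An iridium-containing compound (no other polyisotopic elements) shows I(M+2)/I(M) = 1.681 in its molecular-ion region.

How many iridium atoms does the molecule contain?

The M+2/M ratio from n Ir atoms is n · q/p = n · 0.62700/0.37300.
n = 1.681 × 0.37300/0.62700 = 1.00 ≈ 1

1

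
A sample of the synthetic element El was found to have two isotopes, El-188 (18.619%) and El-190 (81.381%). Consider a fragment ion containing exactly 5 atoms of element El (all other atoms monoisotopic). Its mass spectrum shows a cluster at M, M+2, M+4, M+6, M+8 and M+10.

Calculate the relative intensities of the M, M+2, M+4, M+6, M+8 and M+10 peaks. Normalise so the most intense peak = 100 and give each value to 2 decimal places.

0.05 : 1.20 : 10.47 : 45.76 : 100.00 : 87.42

Expanding (0.18619 + 0.81381)^5:
P(M) = 0.18619^5 = 0.000224
P(M+2) = 5 × 0.18619^4 × 0.81381^1 = 0.004890
P(M+4) = 10 × 0.18619^3 × 0.81381^2 = 0.042748
P(M+6) = 10 × 0.18619^2 × 0.81381^3 = 0.186845
P(M+8) = 5 × 0.18619^1 × 0.81381^4 = 0.408337
P(M+10) = 0.81381^5 = 0.356956
The M+8 peak is largest (0.408337); scaling to 100 gives 0.05 : 1.20 : 10.47 : 45.76 : 100.00 : 87.42.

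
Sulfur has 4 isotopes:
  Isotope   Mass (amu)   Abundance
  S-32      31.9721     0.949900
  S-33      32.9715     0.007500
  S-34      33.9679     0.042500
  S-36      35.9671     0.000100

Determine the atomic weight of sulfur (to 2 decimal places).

32.06 amu

Weight each isotope mass by its fractional abundance: 0.949900 × 31.9721 + 0.007500 × 32.9715 + 0.042500 × 33.9679 + 0.000100 × 35.9671
= 30.37030 + 0.24729 + 1.44364 + 0.00360 = 32.06483 amu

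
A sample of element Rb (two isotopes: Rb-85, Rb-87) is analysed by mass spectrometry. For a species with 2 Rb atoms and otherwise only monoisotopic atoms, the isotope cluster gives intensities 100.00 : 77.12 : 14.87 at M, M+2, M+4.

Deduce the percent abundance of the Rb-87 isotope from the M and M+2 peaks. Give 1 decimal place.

If p is the fraction of Rb that is Rb-85, then I(M+2)/I(M) = [C(2,1)·p^1·(1−p)] / p^2 = 2·(1−p)/p = 77.12/100.00 = 0.7712
(1−p)/p = 0.7712/2 = 0.3856  ⇒  p = 1/(1 + 0.3856) = 0.7217
Rb-85: 72.2%, Rb-87: 27.8%.

27.8%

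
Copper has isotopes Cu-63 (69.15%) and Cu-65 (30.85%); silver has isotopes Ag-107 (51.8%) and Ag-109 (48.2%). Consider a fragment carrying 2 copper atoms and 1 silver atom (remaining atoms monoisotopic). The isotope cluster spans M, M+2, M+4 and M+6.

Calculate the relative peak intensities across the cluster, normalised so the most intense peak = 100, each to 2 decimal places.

Copper pattern (n=2): 0.47817225 : 0.4266555 : 0.09517225
Silver pattern (n=1): 0.5180 : 0.4820
Convolve the two distributions (both contribute in 2-u steps):
  M: 0.47817225×0.5180 = 0.247693
  M+2: 0.47817225×0.4820 + 0.4266555×0.5180 = 0.451487
  M+4: 0.4266555×0.4820 + 0.09517225×0.5180 = 0.254947
  M+6: 0.09517225×0.4820 = 0.045873
Scale to base peak (0.451487) = 100: 54.86 : 100.00 : 56.47 : 10.16

54.86 : 100.00 : 56.47 : 10.16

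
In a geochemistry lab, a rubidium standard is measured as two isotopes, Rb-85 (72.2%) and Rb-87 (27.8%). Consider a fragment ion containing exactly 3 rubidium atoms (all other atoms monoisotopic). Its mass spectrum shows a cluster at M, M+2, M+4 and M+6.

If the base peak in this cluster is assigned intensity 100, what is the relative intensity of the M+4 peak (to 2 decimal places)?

38.50

Binomial terms of (0.722 + 0.278)^3: M 0.3764, M+2 0.4348, M+4 0.1674, M+6 0.0215 → M+2 is the base peak.
P(M+2) = C(3,1) × 0.722^2 × 0.278^1 = 3 × 0.521284 × 0.2780 = 0.434751 (base)
P(M+4) = C(3,2) × 0.722^1 × 0.278^2 = 3 × 0.7220 × 0.077284 = 0.167397
Relative intensity = 0.167397 / 0.434751 × 100 = 38.50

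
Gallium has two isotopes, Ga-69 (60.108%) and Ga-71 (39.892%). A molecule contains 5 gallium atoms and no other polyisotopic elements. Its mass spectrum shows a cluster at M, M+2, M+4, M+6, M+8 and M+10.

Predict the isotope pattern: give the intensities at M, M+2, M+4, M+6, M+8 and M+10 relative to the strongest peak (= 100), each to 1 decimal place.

22.7 : 75.3 : 100.0 : 66.4 : 22.0 : 2.9

Each Ga atom is independently Ga-69 (p = 0.60108) or Ga-71 (q = 0.39892); the cluster is the binomial expansion (p + q)^5.
P(M) = 0.60108^5 = 0.078462
P(M+2) = 5 × 0.60108^4 × 0.39892^1 = 0.260366
P(M+4) = 10 × 0.60108^3 × 0.39892^2 = 0.345596
P(M+6) = 10 × 0.60108^2 × 0.39892^3 = 0.229362
P(M+8) = 5 × 0.60108^1 × 0.39892^4 = 0.076111
P(M+10) = 0.39892^5 = 0.010103
The M+4 peak is largest (0.345596); scaling to 100 gives 22.7 : 75.3 : 100.0 : 66.4 : 22.0 : 2.9.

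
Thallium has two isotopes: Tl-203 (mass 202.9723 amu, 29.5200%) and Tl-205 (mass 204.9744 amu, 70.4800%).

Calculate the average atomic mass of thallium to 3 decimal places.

204.383 amu

Average mass = Σ (abundance × isotope mass) = 0.295200 × 202.9723 + 0.704800 × 204.9744
= 59.91742 + 144.46596 = 204.38338 amu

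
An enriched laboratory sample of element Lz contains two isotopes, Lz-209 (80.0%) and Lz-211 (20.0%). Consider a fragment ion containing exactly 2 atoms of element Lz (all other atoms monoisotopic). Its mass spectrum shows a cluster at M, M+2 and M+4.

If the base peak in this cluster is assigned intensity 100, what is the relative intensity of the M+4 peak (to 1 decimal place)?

6.2

Binomial terms of (0.800 + 0.200)^2: M 0.6400, M+2 0.3200, M+4 0.0400 → M is the base peak.
P(M) = C(2,0) × 0.800^2 × 0.200^0 = 1 × 0.6400 × 1.0000 = 0.640000 (base)
P(M+4) = C(2,2) × 0.800^0 × 0.200^2 = 1 × 1.0000 × 0.0400 = 0.040000
Relative intensity = 0.040000 / 0.640000 × 100 = 6.2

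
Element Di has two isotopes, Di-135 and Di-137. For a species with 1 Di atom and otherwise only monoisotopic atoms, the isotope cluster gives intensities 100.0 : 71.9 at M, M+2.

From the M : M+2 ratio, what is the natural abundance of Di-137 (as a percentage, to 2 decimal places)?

Let p = fractional abundance of Di-135. I(M+2)/I(M) = [C(1,1)·p^0·(1−p)] / p^1 = 1·(1−p)/p = 71.9/100.0 = 0.7190
(1−p)/p = 0.7190/1 = 0.7190  ⇒  p = 1/(1 + 0.7190) = 0.5817
Di-135: 58.17%, Di-137: 41.83%.

41.83%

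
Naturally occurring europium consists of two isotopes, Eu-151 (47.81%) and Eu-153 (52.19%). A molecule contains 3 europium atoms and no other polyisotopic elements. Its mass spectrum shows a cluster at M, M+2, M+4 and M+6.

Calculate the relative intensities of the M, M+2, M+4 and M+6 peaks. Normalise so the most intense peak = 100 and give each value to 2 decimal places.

27.97 : 91.61 : 100.00 : 36.39

Each Eu atom is independently Eu-151 (p = 0.4781) or Eu-153 (q = 0.5219); the cluster is the binomial expansion (p + q)^3.
P(M) = 0.4781^3 = 0.109284
P(M+2) = 3 × 0.4781^2 × 0.5219^1 = 0.357887
P(M+4) = 3 × 0.4781^1 × 0.5219^2 = 0.390674
P(M+6) = 0.5219^3 = 0.142155
The M+4 peak is largest (0.390674); scaling to 100 gives 27.97 : 91.61 : 100.00 : 36.39.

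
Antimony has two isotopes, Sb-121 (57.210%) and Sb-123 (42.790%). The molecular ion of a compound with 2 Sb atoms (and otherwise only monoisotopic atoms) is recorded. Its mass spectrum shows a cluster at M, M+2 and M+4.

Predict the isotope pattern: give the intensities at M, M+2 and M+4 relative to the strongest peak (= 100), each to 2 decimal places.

66.85 : 100.00 : 37.40

The 2 Sb atoms are independent, so intensities follow the terms of (0.57210 + 0.42790)^2.
P(M) = 0.57210^2 = 0.327298
P(M+2) = 2 × 0.57210^1 × 0.42790^1 = 0.489603
P(M+4) = 0.42790^2 = 0.183098
The M+2 peak is largest (0.489603); scaling to 100 gives 66.85 : 100.00 : 37.40.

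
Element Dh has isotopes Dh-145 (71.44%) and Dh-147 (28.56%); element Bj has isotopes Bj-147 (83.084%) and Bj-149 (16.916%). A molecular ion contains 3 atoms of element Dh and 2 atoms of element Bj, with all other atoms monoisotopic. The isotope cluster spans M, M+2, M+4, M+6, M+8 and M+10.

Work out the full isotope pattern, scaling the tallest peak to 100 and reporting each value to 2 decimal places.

62.25 : 100.00 : 62.82 : 19.22 : 2.86 : 0.16

Element Dh pattern (n=3): 0.36460644 : 0.43728275 : 0.17481517 : 0.02329564
Element Bj pattern (n=2): 0.69029511 : 0.28108979 : 0.02861511
Convolve the two distributions (both contribute in 2-u steps):
  M: 0.36460644×0.69029511 = 0.251686
  M+2: 0.36460644×0.28108979 + 0.43728275×0.69029511 = 0.404341
  M+4: 0.36460644×0.02861511 + 0.43728275×0.28108979 + 0.17481517×0.69029511 = 0.254023
  M+6: 0.43728275×0.02861511 + 0.17481517×0.28108979 + 0.02329564×0.69029511 = 0.077733
  M+8: 0.17481517×0.02861511 + 0.02329564×0.28108979 = 0.011551
  M+10: 0.02329564×0.02861511 = 0.000667
Scale to base peak (0.404341) = 100: 62.25 : 100.00 : 62.82 : 19.22 : 2.86 : 0.16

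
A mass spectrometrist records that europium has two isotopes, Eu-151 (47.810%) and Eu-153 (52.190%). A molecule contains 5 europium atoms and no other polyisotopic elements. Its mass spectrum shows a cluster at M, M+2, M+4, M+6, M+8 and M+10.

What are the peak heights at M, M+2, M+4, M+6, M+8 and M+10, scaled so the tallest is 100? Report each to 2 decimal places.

7.69 : 41.96 : 91.61 : 100.00 : 54.58 : 11.92

The 5 Eu atoms are independent, so intensities follow the terms of (0.47810 + 0.52190)^5.
P(M) = 0.47810^5 = 0.024980
P(M+2) = 5 × 0.47810^4 × 0.52190^1 = 0.136343
P(M+4) = 10 × 0.47810^3 × 0.52190^2 = 0.297667
P(M+6) = 10 × 0.47810^2 × 0.52190^3 = 0.324937
P(M+8) = 5 × 0.47810^1 × 0.52190^4 = 0.177353
P(M+10) = 0.52190^5 = 0.038720
The M+6 peak is largest (0.324937); scaling to 100 gives 7.69 : 41.96 : 91.61 : 100.00 : 54.58 : 11.92.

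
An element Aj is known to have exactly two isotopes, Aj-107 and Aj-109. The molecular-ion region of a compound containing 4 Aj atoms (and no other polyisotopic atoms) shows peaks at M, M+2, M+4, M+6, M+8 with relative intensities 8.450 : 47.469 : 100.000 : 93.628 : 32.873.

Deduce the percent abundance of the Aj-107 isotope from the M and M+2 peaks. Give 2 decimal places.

41.59%

Let p = fractional abundance of Aj-107. I(M+2)/I(M) = [C(4,1)·p^3·(1−p)] / p^4 = 4·(1−p)/p = 47.469/8.450 = 5.6176
(1−p)/p = 5.6176/4 = 1.4044  ⇒  p = 1/(1 + 1.4044) = 0.4159
Aj-107: 41.59%, Aj-109: 58.41%.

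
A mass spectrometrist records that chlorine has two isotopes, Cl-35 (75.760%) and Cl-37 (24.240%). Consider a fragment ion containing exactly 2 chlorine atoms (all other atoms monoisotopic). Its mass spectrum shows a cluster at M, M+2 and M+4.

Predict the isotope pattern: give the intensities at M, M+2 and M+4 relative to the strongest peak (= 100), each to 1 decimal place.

100.0 : 64.0 : 10.2

Each Cl atom is independently Cl-35 (p = 0.75760) or Cl-37 (q = 0.24240); the cluster is the binomial expansion (p + q)^2.
P(M) = 0.75760^2 = 0.573958
P(M+2) = 2 × 0.75760^1 × 0.24240^1 = 0.367284
P(M+4) = 0.24240^2 = 0.058758
The M peak is largest (0.573958); scaling to 100 gives 100.0 : 64.0 : 10.2.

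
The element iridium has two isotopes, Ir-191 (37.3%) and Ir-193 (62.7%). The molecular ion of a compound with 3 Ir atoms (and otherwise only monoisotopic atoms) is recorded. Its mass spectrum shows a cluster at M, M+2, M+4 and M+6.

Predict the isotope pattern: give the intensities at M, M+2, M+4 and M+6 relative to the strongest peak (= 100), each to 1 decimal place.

11.8 : 59.5 : 100.0 : 56.0

The 3 Ir atoms are independent, so intensities follow the terms of (0.373 + 0.627)^3.
P(M) = 0.373^3 = 0.051895
P(M+2) = 3 × 0.373^2 × 0.627^1 = 0.261702
P(M+4) = 3 × 0.373^1 × 0.627^2 = 0.439911
P(M+6) = 0.627^3 = 0.246492
The M+4 peak is largest (0.439911); scaling to 100 gives 11.8 : 59.5 : 100.0 : 56.0.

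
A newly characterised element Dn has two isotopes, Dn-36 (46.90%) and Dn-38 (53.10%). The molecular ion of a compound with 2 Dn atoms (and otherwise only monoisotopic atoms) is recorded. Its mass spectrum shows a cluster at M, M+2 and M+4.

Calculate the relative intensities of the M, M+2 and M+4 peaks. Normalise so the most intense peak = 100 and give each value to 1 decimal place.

44.2 : 100.0 : 56.6

Each Dn atom is independently Dn-36 (p = 0.4690) or Dn-38 (q = 0.5310); the cluster is the binomial expansion (p + q)^2.
P(M) = 0.4690^2 = 0.219961
P(M+2) = 2 × 0.4690^1 × 0.5310^1 = 0.498078
P(M+4) = 0.5310^2 = 0.281961
The M+2 peak is largest (0.498078); scaling to 100 gives 44.2 : 100.0 : 56.6.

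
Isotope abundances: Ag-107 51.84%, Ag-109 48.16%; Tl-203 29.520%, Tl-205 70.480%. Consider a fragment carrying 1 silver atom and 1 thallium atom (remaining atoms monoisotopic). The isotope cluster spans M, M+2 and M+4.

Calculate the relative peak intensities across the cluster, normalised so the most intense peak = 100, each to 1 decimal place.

30.2 : 100.0 : 66.9

Silver pattern (n=1): 0.5184 : 0.4816
Thallium pattern (n=1): 0.2952 : 0.7048
Convolve the two distributions (both contribute in 2-u steps):
  M: 0.5184×0.2952 = 0.153032
  M+2: 0.5184×0.7048 + 0.4816×0.2952 = 0.507537
  M+4: 0.4816×0.7048 = 0.339432
Scale to base peak (0.507537) = 100: 30.2 : 100.0 : 66.9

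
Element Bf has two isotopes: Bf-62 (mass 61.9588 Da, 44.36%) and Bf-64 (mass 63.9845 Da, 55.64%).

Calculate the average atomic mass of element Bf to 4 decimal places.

63.0859 Da

Weight each isotope mass by its fractional abundance: 0.4436 × 61.9588 + 0.5564 × 63.9845
= 27.48492 + 35.60098 = 63.08590 Da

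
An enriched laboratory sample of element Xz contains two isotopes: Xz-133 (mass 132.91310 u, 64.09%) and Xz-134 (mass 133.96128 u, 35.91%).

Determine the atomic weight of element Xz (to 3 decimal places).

133.290 u

Average mass = Σ (abundance × isotope mass) = 0.6409 × 132.91310 + 0.3591 × 133.96128
= 85.184006 + 48.105496 = 133.289502 u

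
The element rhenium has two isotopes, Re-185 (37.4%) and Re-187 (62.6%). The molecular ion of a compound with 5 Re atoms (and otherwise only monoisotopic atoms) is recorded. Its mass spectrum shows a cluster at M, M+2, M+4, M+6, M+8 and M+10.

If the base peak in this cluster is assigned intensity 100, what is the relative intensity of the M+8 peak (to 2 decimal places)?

83.69

(0.374 + 0.626)^5 gives M 0.0073, M+2 0.0612, M+4 0.2050, M+6 0.3431, M+8 0.2872, M+10 0.0961; the largest is M+6.
P(M+6) = C(5,3) × 0.374^2 × 0.626^3 = 10 × 0.139876 × 0.24531438 = 0.343136 (base)
P(M+8) = C(5,4) × 0.374^1 × 0.626^4 = 5 × 0.3740 × 0.1535668 = 0.287170
Relative intensity = 0.287170 / 0.343136 × 100 = 83.69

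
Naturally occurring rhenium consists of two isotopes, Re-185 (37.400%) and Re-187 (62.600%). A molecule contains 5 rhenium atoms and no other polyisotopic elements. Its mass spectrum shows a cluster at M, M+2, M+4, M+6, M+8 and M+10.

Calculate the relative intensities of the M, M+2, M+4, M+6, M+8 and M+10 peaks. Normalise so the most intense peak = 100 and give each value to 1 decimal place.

2.1 : 17.8 : 59.7 : 100.0 : 83.7 : 28.0

The 5 Re atoms are independent, so intensities follow the terms of (0.37400 + 0.62600)^5.
P(M) = 0.37400^5 = 0.007317
P(M+2) = 5 × 0.37400^4 × 0.62600^1 = 0.061239
P(M+4) = 10 × 0.37400^3 × 0.62600^2 = 0.205005
P(M+6) = 10 × 0.37400^2 × 0.62600^3 = 0.343136
P(M+8) = 5 × 0.37400^1 × 0.62600^4 = 0.287170
P(M+10) = 0.62600^5 = 0.096133
The M+6 peak is largest (0.343136); scaling to 100 gives 2.1 : 17.8 : 59.7 : 100.0 : 83.7 : 28.0.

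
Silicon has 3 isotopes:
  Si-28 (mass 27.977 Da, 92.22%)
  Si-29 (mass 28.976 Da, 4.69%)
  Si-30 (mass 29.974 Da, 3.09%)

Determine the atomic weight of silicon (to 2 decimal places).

28.09 Da

The abundance-weighted mean is 0.9222 × 27.977 + 0.0469 × 28.976 + 0.0309 × 29.974
= 25.8004 + 1.3590 + 0.9262 = 28.0856 Da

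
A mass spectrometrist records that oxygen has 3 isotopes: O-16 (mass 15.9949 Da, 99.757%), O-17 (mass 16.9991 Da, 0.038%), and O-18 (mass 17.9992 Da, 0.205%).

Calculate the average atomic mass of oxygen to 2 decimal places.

Ar = Σ fᵢ·mᵢ = 0.99757 × 15.9949 + 0.00038 × 16.9991 + 0.00205 × 17.9992
= 15.95603 + 0.00646 + 0.03690 = 15.99939 Da

16.00 Da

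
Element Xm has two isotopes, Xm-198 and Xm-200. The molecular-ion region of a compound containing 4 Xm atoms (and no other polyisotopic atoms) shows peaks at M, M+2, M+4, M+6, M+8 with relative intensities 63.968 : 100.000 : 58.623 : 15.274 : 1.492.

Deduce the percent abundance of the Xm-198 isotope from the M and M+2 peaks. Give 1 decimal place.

71.9%

Let p = fractional abundance of Xm-198. I(M+2)/I(M) = [C(4,1)·p^3·(1−p)] / p^4 = 4·(1−p)/p = 100.000/63.968 = 1.5633
(1−p)/p = 1.5633/4 = 0.3908  ⇒  p = 1/(1 + 0.3908) = 0.7190
Xm-198: 71.9%, Xm-200: 28.1%.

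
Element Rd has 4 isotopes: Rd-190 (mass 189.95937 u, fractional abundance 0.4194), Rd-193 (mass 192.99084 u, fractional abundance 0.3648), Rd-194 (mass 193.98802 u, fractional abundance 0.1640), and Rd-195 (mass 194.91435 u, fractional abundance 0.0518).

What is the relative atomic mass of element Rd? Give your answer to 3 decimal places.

Weight each isotope mass by its fractional abundance: 0.4194 × 189.95937 + 0.3648 × 192.99084 + 0.1640 × 193.98802 + 0.0518 × 194.91435
= 79.668960 + 70.403058 + 31.814035 + 10.096563 = 191.982616 u

191.983 u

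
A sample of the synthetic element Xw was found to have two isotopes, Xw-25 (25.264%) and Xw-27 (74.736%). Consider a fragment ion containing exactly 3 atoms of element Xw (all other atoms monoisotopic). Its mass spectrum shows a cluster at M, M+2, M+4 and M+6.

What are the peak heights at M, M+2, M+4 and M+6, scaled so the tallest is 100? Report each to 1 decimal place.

Expanding (0.25264 + 0.74736)^3:
P(M) = 0.25264^3 = 0.016125
P(M+2) = 3 × 0.25264^2 × 0.74736^1 = 0.143105
P(M+4) = 3 × 0.25264^1 × 0.74736^2 = 0.423334
P(M+6) = 0.74736^3 = 0.417436
The M+4 peak is largest (0.423334); scaling to 100 gives 3.8 : 33.8 : 100.0 : 98.6.

3.8 : 33.8 : 100.0 : 98.6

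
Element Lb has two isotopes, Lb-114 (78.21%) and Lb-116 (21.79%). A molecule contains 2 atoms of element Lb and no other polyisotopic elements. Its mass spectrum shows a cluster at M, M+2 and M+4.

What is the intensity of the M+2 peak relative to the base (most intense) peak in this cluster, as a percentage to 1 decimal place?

Term probabilities: M 0.6117, M+2 0.3408, M+4 0.0475. Base peak = M.
P(M) = C(2,0) × 0.7821^2 × 0.2179^0 = 1 × 0.61168041 × 1.0000 = 0.611680 (base)
P(M+2) = C(2,1) × 0.7821^1 × 0.2179^1 = 2 × 0.7821 × 0.2179 = 0.340839
Relative intensity = 0.340839 / 0.611680 × 100 = 55.7

55.7%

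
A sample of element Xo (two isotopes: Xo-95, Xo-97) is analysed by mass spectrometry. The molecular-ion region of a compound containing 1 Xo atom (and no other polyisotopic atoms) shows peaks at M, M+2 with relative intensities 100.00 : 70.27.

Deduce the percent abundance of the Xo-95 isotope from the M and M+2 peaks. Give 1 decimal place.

58.7%

Let p = fractional abundance of Xo-95. I(M+2)/I(M) = [C(1,1)·p^0·(1−p)] / p^1 = 1·(1−p)/p = 70.27/100.00 = 0.7027
(1−p)/p = 0.7027/1 = 0.7027  ⇒  p = 1/(1 + 0.7027) = 0.5873
Xo-95: 58.7%, Xo-97: 41.3%.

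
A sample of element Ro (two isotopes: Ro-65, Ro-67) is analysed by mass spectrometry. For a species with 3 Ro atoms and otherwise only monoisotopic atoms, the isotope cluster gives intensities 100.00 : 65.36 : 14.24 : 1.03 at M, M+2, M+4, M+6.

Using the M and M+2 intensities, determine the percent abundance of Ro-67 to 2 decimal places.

Let p = fractional abundance of Ro-65. I(M+2)/I(M) = [C(3,1)·p^2·(1−p)] / p^3 = 3·(1−p)/p = 65.36/100.00 = 0.6536
(1−p)/p = 0.6536/3 = 0.2179  ⇒  p = 1/(1 + 0.2179) = 0.8211
Ro-65: 82.11%, Ro-67: 17.89%.

17.89%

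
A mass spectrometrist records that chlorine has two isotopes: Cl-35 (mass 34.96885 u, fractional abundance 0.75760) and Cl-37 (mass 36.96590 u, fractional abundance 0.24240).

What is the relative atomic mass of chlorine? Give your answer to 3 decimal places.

The abundance-weighted mean is 0.75760 × 34.96885 + 0.24240 × 36.96590
= 26.492401 + 8.960534 = 35.452935 u

35.453 u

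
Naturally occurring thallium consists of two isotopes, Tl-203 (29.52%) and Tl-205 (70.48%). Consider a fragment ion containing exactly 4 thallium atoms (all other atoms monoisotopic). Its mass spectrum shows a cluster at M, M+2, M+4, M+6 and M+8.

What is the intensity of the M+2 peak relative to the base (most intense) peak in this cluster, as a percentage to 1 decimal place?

17.5%

(0.2952 + 0.7048)^4 gives M 0.0076, M+2 0.0725, M+4 0.2597, M+6 0.4134, M+8 0.2468; the largest is M+6.
P(M+6) = C(4,3) × 0.2952^1 × 0.7048^3 = 4 × 0.2952 × 0.35010449 = 0.413403 (base)
P(M+2) = C(4,1) × 0.2952^3 × 0.7048^1 = 4 × 0.02572463 × 0.7048 = 0.072523
Relative intensity = 0.072523 / 0.413403 × 100 = 17.5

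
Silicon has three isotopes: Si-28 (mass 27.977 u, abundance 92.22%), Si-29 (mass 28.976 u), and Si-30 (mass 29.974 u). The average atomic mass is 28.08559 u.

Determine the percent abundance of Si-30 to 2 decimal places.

3.09%

The remaining 7.78% is split between Si-29 (fraction x) and Si-30 (fraction 0.0778 − x).
Substituting: 28.976x + 29.974(0.0778 − x) = 2.2852006
(28.976 − 29.974)x = -0.0467766  ⇒  x = 0.04687, y = 0.03093
Si-29: 4.69%, Si-30: 3.09%.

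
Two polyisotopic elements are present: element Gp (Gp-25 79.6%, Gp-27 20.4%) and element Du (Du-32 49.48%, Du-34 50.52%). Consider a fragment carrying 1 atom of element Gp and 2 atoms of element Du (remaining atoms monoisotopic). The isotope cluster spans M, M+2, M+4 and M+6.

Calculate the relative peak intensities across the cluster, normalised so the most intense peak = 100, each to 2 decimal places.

Element Gp pattern (n=1): 0.7960 : 0.2040
Element Du pattern (n=2): 0.24482704 : 0.49994592 : 0.25522704
Convolve the two distributions (both contribute in 2-u steps):
  M: 0.7960×0.24482704 = 0.194882
  M+2: 0.7960×0.49994592 + 0.2040×0.24482704 = 0.447902
  M+4: 0.7960×0.25522704 + 0.2040×0.49994592 = 0.305150
  M+6: 0.2040×0.25522704 = 0.052066
Scale to base peak (0.447902) = 100: 43.51 : 100.00 : 68.13 : 11.62

43.51 : 100.00 : 68.13 : 11.62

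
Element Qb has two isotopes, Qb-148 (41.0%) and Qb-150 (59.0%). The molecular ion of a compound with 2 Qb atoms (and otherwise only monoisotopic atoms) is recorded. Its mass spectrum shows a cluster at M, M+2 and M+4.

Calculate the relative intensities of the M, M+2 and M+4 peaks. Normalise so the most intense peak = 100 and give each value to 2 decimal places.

34.75 : 100.00 : 71.95

Expanding (0.410 + 0.590)^2:
P(M) = 0.410^2 = 0.168100
P(M+2) = 2 × 0.410^1 × 0.590^1 = 0.483800
P(M+4) = 0.590^2 = 0.348100
The M+2 peak is largest (0.483800); scaling to 100 gives 34.75 : 100.00 : 71.95.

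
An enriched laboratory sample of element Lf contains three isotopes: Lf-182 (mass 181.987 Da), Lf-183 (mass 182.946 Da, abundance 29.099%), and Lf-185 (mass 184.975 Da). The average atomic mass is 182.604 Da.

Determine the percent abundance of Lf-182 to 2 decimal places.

59.59%

Let x and y be the fractions of Lf-182 and Lf-185. Then x + y = 1 − 0.29099 = 0.70901 and 181.987x + 184.975y = 182.604 − 0.29099×182.946 = 129.36854346.
Substituting: 181.987x + 184.975(0.70901 − x) = 129.36854346
(181.987 − 184.975)x = -1.78058129  ⇒  x = 0.59591, y = 0.11310
Lf-182: 59.59%, Lf-185: 11.31%.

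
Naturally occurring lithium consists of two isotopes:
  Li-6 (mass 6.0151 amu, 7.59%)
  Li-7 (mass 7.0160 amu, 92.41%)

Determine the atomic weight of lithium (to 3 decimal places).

6.940 amu

The abundance-weighted mean is 0.0759 × 6.0151 + 0.9241 × 7.0160
= 0.45655 + 6.48349 = 6.94004 amu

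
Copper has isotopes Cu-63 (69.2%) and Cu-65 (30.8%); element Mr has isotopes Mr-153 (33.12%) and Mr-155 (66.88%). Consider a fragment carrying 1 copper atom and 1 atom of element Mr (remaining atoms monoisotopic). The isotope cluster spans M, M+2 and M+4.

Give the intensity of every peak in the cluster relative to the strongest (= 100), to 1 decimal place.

40.6 : 100.0 : 36.5

Copper pattern (n=1): 0.6920 : 0.3080
Element Mr pattern (n=1): 0.3312 : 0.6688
Convolve the two distributions (both contribute in 2-u steps):
  M: 0.6920×0.3312 = 0.229190
  M+2: 0.6920×0.6688 + 0.3080×0.3312 = 0.564819
  M+4: 0.3080×0.6688 = 0.205990
Scale to base peak (0.564819) = 100: 40.6 : 100.0 : 36.5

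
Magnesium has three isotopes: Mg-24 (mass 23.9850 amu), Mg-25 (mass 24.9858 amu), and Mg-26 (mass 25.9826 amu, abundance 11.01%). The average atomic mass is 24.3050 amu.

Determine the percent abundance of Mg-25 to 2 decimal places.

Let x and y be the fractions of Mg-24 and Mg-25. Then x + y = 1 − 0.1101 = 0.8899 and 23.9850x + 24.9858y = 24.3050 − 0.1101×25.9826 = 21.44431574.
Substituting: 23.9850x + 24.9858(0.8899 − x) = 21.44431574
(23.9850 − 24.9858)x = -0.79054768  ⇒  x = 0.78992, y = 0.09998
Mg-24: 78.99%, Mg-25: 10.00%.

10.00%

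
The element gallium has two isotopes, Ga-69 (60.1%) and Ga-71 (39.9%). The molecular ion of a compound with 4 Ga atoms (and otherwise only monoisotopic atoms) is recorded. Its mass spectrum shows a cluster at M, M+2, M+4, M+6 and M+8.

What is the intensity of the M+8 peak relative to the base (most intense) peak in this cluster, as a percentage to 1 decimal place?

7.3%

Binomial terms of (0.601 + 0.399)^4: M 0.1305, M+2 0.3465, M+4 0.3450, M+6 0.1527, M+8 0.0253 → M+2 is the base peak.
P(M+2) = C(4,1) × 0.601^3 × 0.399^1 = 4 × 0.2170818 × 0.3990 = 0.346463 (base)
P(M+8) = C(4,4) × 0.601^0 × 0.399^4 = 1 × 1.0000 × 0.02534496 = 0.025345
Relative intensity = 0.025345 / 0.346463 × 100 = 7.3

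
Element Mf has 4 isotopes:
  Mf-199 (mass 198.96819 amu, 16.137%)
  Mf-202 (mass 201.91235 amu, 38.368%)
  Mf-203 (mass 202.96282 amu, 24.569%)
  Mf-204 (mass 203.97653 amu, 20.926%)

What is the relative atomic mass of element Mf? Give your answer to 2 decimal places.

Average mass = Σ (abundance × isotope mass) = 0.16137 × 198.96819 + 0.38368 × 201.91235 + 0.24569 × 202.96282 + 0.20926 × 203.97653
= 32.107497 + 77.469730 + 49.865935 + 42.684129 = 202.127291 amu

202.13 amu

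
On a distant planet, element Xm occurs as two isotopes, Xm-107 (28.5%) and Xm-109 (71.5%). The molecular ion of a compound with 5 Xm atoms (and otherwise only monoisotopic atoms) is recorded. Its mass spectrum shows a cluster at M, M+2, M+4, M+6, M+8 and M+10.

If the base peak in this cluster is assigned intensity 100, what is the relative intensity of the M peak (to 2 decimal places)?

0.50

Binomial terms of (0.285 + 0.715)^5: M 0.0019, M+2 0.0236, M+4 0.1183, M+6 0.2969, M+8 0.3724, M+10 0.1869 → M+8 is the base peak.
P(M+8) = C(5,4) × 0.285^1 × 0.715^4 = 5 × 0.2850 × 0.261351 = 0.372425 (base)
P(M) = C(5,0) × 0.285^5 × 0.715^0 = 1 × 0.00188029 × 1.0000 = 0.001880
Relative intensity = 0.001880 / 0.372425 × 100 = 0.50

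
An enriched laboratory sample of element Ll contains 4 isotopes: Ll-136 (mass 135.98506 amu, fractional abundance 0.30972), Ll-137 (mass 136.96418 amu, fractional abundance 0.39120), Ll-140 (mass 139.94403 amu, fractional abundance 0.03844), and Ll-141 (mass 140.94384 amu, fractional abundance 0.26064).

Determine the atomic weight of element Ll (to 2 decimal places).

Ar = Σ fᵢ·mᵢ = 0.30972 × 135.98506 + 0.39120 × 136.96418 + 0.03844 × 139.94403 + 0.26064 × 140.94384
= 42.117293 + 53.580387 + 5.379449 + 36.735602 = 137.812731 amu

137.81 amu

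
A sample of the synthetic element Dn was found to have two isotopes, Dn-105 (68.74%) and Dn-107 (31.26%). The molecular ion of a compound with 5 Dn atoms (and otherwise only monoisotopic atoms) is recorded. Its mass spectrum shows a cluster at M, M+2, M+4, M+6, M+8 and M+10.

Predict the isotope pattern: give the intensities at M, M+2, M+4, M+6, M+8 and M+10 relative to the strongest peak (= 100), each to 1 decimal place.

The 5 Dn atoms are independent, so intensities follow the terms of (0.6874 + 0.3126)^5.
P(M) = 0.6874^5 = 0.153479
P(M+2) = 5 × 0.6874^4 × 0.3126^1 = 0.348977
P(M+4) = 10 × 0.6874^3 × 0.3126^2 = 0.317400
P(M+6) = 10 × 0.6874^2 × 0.3126^3 = 0.144340
P(M+8) = 5 × 0.6874^1 × 0.3126^4 = 0.032820
P(M+10) = 0.3126^5 = 0.002985
The M+2 peak is largest (0.348977); scaling to 100 gives 44.0 : 100.0 : 91.0 : 41.4 : 9.4 : 0.9.

44.0 : 100.0 : 91.0 : 41.4 : 9.4 : 0.9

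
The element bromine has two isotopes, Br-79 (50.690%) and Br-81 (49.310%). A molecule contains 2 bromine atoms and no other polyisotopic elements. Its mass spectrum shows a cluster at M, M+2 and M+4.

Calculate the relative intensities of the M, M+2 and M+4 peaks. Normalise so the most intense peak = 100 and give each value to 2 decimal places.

Each Br atom is independently Br-79 (p = 0.50690) or Br-81 (q = 0.49310); the cluster is the binomial expansion (p + q)^2.
P(M) = 0.50690^2 = 0.256948
P(M+2) = 2 × 0.50690^1 × 0.49310^1 = 0.499905
P(M+4) = 0.49310^2 = 0.243148
The M+2 peak is largest (0.499905); scaling to 100 gives 51.40 : 100.00 : 48.64.

51.40 : 100.00 : 48.64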